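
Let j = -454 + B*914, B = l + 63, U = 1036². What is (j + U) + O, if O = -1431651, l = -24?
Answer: -323163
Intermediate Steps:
U = 1073296
B = 39 (B = -24 + 63 = 39)
j = 35192 (j = -454 + 39*914 = -454 + 35646 = 35192)
(j + U) + O = (35192 + 1073296) - 1431651 = 1108488 - 1431651 = -323163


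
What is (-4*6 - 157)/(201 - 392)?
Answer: 181/191 ≈ 0.94764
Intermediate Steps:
(-4*6 - 157)/(201 - 392) = (-24 - 157)/(-191) = -181*(-1/191) = 181/191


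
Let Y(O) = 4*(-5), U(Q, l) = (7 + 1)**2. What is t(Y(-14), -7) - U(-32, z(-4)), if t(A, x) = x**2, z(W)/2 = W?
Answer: -15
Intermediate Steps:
z(W) = 2*W
U(Q, l) = 64 (U(Q, l) = 8**2 = 64)
Y(O) = -20
t(Y(-14), -7) - U(-32, z(-4)) = (-7)**2 - 1*64 = 49 - 64 = -15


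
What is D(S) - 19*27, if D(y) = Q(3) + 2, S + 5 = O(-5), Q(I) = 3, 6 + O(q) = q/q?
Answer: -508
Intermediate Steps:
O(q) = -5 (O(q) = -6 + q/q = -6 + 1 = -5)
S = -10 (S = -5 - 5 = -10)
D(y) = 5 (D(y) = 3 + 2 = 5)
D(S) - 19*27 = 5 - 19*27 = 5 - 513 = -508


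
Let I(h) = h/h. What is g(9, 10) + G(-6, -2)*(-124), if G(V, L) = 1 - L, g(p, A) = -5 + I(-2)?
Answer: -376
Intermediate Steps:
I(h) = 1
g(p, A) = -4 (g(p, A) = -5 + 1 = -4)
g(9, 10) + G(-6, -2)*(-124) = -4 + (1 - 1*(-2))*(-124) = -4 + (1 + 2)*(-124) = -4 + 3*(-124) = -4 - 372 = -376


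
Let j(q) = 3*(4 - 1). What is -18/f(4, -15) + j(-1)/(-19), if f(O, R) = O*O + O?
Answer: -261/190 ≈ -1.3737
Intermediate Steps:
j(q) = 9 (j(q) = 3*3 = 9)
f(O, R) = O + O² (f(O, R) = O² + O = O + O²)
-18/f(4, -15) + j(-1)/(-19) = -18*1/(4*(1 + 4)) + 9/(-19) = -18/(4*5) + 9*(-1/19) = -18/20 - 9/19 = -18*1/20 - 9/19 = -9/10 - 9/19 = -261/190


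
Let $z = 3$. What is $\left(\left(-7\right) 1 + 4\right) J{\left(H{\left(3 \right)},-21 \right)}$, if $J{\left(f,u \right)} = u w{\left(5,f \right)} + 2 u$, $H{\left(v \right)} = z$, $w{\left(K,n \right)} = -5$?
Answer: $-189$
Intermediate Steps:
$H{\left(v \right)} = 3$
$J{\left(f,u \right)} = - 3 u$ ($J{\left(f,u \right)} = u \left(-5\right) + 2 u = - 5 u + 2 u = - 3 u$)
$\left(\left(-7\right) 1 + 4\right) J{\left(H{\left(3 \right)},-21 \right)} = \left(\left(-7\right) 1 + 4\right) \left(\left(-3\right) \left(-21\right)\right) = \left(-7 + 4\right) 63 = \left(-3\right) 63 = -189$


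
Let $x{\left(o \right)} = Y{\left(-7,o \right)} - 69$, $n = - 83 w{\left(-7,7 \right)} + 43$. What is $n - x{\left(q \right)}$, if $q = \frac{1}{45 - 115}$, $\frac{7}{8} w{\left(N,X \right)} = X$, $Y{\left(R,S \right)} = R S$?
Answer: $- \frac{5521}{10} \approx -552.1$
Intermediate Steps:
$w{\left(N,X \right)} = \frac{8 X}{7}$
$q = - \frac{1}{70}$ ($q = \frac{1}{-70} = - \frac{1}{70} \approx -0.014286$)
$n = -621$ ($n = - 83 \cdot \frac{8}{7} \cdot 7 + 43 = \left(-83\right) 8 + 43 = -664 + 43 = -621$)
$x{\left(o \right)} = -69 - 7 o$ ($x{\left(o \right)} = - 7 o - 69 = -69 - 7 o$)
$n - x{\left(q \right)} = -621 - \left(-69 - - \frac{1}{10}\right) = -621 - \left(-69 + \frac{1}{10}\right) = -621 - - \frac{689}{10} = -621 + \frac{689}{10} = - \frac{5521}{10}$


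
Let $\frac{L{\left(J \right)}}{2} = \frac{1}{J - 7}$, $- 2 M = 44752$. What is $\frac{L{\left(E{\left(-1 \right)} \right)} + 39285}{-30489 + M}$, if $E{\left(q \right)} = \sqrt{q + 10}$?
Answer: $- \frac{78569}{105730} \approx -0.74311$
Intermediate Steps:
$M = -22376$ ($M = \left(- \frac{1}{2}\right) 44752 = -22376$)
$E{\left(q \right)} = \sqrt{10 + q}$
$L{\left(J \right)} = \frac{2}{-7 + J}$ ($L{\left(J \right)} = \frac{2}{J - 7} = \frac{2}{-7 + J}$)
$\frac{L{\left(E{\left(-1 \right)} \right)} + 39285}{-30489 + M} = \frac{\frac{2}{-7 + \sqrt{10 - 1}} + 39285}{-30489 - 22376} = \frac{\frac{2}{-7 + \sqrt{9}} + 39285}{-52865} = \left(\frac{2}{-7 + 3} + 39285\right) \left(- \frac{1}{52865}\right) = \left(\frac{2}{-4} + 39285\right) \left(- \frac{1}{52865}\right) = \left(2 \left(- \frac{1}{4}\right) + 39285\right) \left(- \frac{1}{52865}\right) = \left(- \frac{1}{2} + 39285\right) \left(- \frac{1}{52865}\right) = \frac{78569}{2} \left(- \frac{1}{52865}\right) = - \frac{78569}{105730}$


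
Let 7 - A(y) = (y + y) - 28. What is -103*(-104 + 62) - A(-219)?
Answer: 3853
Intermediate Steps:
A(y) = 35 - 2*y (A(y) = 7 - ((y + y) - 28) = 7 - (2*y - 28) = 7 - (-28 + 2*y) = 7 + (28 - 2*y) = 35 - 2*y)
-103*(-104 + 62) - A(-219) = -103*(-104 + 62) - (35 - 2*(-219)) = -103*(-42) - (35 + 438) = 4326 - 1*473 = 4326 - 473 = 3853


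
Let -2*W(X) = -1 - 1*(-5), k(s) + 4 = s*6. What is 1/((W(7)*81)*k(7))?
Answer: -1/6156 ≈ -0.00016244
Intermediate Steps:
k(s) = -4 + 6*s (k(s) = -4 + s*6 = -4 + 6*s)
W(X) = -2 (W(X) = -(-1 - 1*(-5))/2 = -(-1 + 5)/2 = -½*4 = -2)
1/((W(7)*81)*k(7)) = 1/((-2*81)*(-4 + 6*7)) = 1/(-162*(-4 + 42)) = 1/(-162*38) = 1/(-6156) = -1/6156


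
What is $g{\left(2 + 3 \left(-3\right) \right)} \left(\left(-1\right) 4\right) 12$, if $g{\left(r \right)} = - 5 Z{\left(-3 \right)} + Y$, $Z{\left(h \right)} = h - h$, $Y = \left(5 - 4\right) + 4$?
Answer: $-240$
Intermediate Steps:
$Y = 5$ ($Y = 1 + 4 = 5$)
$Z{\left(h \right)} = 0$
$g{\left(r \right)} = 5$ ($g{\left(r \right)} = \left(-5\right) 0 + 5 = 0 + 5 = 5$)
$g{\left(2 + 3 \left(-3\right) \right)} \left(\left(-1\right) 4\right) 12 = 5 \left(\left(-1\right) 4\right) 12 = 5 \left(-4\right) 12 = \left(-20\right) 12 = -240$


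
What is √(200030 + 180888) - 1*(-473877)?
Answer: 473877 + √380918 ≈ 4.7449e+5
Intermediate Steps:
√(200030 + 180888) - 1*(-473877) = √380918 + 473877 = 473877 + √380918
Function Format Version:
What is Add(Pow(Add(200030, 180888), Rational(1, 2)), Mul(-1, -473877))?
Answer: Add(473877, Pow(380918, Rational(1, 2))) ≈ 4.7449e+5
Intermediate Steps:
Add(Pow(Add(200030, 180888), Rational(1, 2)), Mul(-1, -473877)) = Add(Pow(380918, Rational(1, 2)), 473877) = Add(473877, Pow(380918, Rational(1, 2)))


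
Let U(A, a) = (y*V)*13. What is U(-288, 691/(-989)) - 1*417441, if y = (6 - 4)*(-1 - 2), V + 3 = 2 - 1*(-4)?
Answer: -417675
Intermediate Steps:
V = 3 (V = -3 + (2 - 1*(-4)) = -3 + (2 + 4) = -3 + 6 = 3)
y = -6 (y = 2*(-3) = -6)
U(A, a) = -234 (U(A, a) = -6*3*13 = -18*13 = -234)
U(-288, 691/(-989)) - 1*417441 = -234 - 1*417441 = -234 - 417441 = -417675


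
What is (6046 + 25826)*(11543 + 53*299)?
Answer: 872974080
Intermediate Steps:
(6046 + 25826)*(11543 + 53*299) = 31872*(11543 + 15847) = 31872*27390 = 872974080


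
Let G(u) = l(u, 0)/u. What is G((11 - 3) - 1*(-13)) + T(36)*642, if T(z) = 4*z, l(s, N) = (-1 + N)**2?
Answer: 1941409/21 ≈ 92448.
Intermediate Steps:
G(u) = 1/u (G(u) = (-1 + 0)**2/u = (-1)**2/u = 1/u)
G((11 - 3) - 1*(-13)) + T(36)*642 = 1/((11 - 3) - 1*(-13)) + (4*36)*642 = 1/(8 + 13) + 144*642 = 1/21 + 92448 = 1941409/21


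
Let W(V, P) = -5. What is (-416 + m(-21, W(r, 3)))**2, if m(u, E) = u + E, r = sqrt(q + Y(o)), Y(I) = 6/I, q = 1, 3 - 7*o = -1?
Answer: 195364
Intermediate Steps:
o = 4/7 (o = 3/7 - 1/7*(-1) = 3/7 + 1/7 = 4/7 ≈ 0.57143)
r = sqrt(46)/2 (r = sqrt(1 + 6/(4/7)) = sqrt(1 + 6*(7/4)) = sqrt(1 + 21/2) = sqrt(23/2) = sqrt(46)/2 ≈ 3.3912)
m(u, E) = E + u
(-416 + m(-21, W(r, 3)))**2 = (-416 + (-5 - 21))**2 = (-416 - 26)**2 = (-442)**2 = 195364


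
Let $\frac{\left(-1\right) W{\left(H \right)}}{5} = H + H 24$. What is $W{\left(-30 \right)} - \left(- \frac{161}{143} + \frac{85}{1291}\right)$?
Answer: $\frac{692494446}{184613} \approx 3751.1$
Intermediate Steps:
$W{\left(H \right)} = - 125 H$ ($W{\left(H \right)} = - 5 \left(H + H 24\right) = - 5 \left(H + 24 H\right) = - 5 \cdot 25 H = - 125 H$)
$W{\left(-30 \right)} - \left(- \frac{161}{143} + \frac{85}{1291}\right) = \left(-125\right) \left(-30\right) - \left(- \frac{161}{143} + \frac{85}{1291}\right) = 3750 - - \frac{195696}{184613} = 3750 + \left(\frac{161}{143} - \frac{85}{1291}\right) = 3750 + \frac{195696}{184613} = \frac{692494446}{184613}$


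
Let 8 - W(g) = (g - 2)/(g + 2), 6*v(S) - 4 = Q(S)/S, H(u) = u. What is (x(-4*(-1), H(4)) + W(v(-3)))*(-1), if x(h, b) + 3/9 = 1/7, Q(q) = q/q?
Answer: -8233/987 ≈ -8.3414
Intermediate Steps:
Q(q) = 1
x(h, b) = -4/21 (x(h, b) = -⅓ + 1/7 = -⅓ + ⅐ = -4/21)
v(S) = ⅔ + 1/(6*S) (v(S) = ⅔ + (1/S)/6 = ⅔ + 1/(6*S))
W(g) = 8 - (-2 + g)/(2 + g) (W(g) = 8 - (g - 2)/(g + 2) = 8 - (-2 + g)/(2 + g))
(x(-4*(-1), H(4)) + W(v(-3)))*(-1) = (-4/21 + (18 + 7*((⅙)*(1 + 4*(-3))/(-3)))/(2 + (⅙)*(1 + 4*(-3))/(-3)))*(-1) = (-4/21 + (18 + 7*((⅙)*(-⅓)*(1 - 12)))/(2 + (⅙)*(-⅓)*(1 - 12)))*(-1) = (-4/21 + (18 + 7*((⅙)*(-⅓)*(-11)))/(2 + (⅙)*(-⅓)*(-11)))*(-1) = (-4/21 + (18 + 7*(11/18))/(2 + 11/18))*(-1) = (-4/21 + (18 + 77/18)/(47/18))*(-1) = (-4/21 + (18/47)*(401/18))*(-1) = (-4/21 + 401/47)*(-1) = (8233/987)*(-1) = -8233/987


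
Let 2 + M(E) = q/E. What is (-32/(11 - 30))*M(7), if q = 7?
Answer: -32/19 ≈ -1.6842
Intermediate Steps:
M(E) = -2 + 7/E
(-32/(11 - 30))*M(7) = (-32/(11 - 30))*(-2 + 7/7) = (-32/(-19))*(-2 + 7*(⅐)) = (-1/19*(-32))*(-2 + 1) = (32/19)*(-1) = -32/19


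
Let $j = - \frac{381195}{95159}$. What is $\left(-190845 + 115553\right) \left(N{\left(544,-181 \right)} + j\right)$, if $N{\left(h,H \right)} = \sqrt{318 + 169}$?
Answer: $\frac{667463580}{2213} - 75292 \sqrt{487} \approx -1.3599 \cdot 10^{6}$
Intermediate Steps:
$N{\left(h,H \right)} = \sqrt{487}$
$j = - \frac{8865}{2213}$ ($j = \left(-381195\right) \frac{1}{95159} = - \frac{8865}{2213} \approx -4.0059$)
$\left(-190845 + 115553\right) \left(N{\left(544,-181 \right)} + j\right) = \left(-190845 + 115553\right) \left(\sqrt{487} - \frac{8865}{2213}\right) = - 75292 \left(- \frac{8865}{2213} + \sqrt{487}\right) = \frac{667463580}{2213} - 75292 \sqrt{487}$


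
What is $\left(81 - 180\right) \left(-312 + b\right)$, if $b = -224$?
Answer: $53064$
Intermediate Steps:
$\left(81 - 180\right) \left(-312 + b\right) = \left(81 - 180\right) \left(-312 - 224\right) = \left(-99\right) \left(-536\right) = 53064$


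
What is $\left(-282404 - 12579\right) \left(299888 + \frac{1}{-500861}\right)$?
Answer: $- \frac{44307096614804361}{500861} \approx -8.8462 \cdot 10^{10}$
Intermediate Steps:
$\left(-282404 - 12579\right) \left(299888 + \frac{1}{-500861}\right) = - 294983 \left(299888 - \frac{1}{500861}\right) = \left(-294983\right) \frac{150202203567}{500861} = - \frac{44307096614804361}{500861}$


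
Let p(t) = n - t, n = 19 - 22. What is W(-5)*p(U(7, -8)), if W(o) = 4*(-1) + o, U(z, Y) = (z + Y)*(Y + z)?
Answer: 36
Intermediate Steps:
n = -3
U(z, Y) = (Y + z)² (U(z, Y) = (Y + z)*(Y + z) = (Y + z)²)
p(t) = -3 - t
W(o) = -4 + o
W(-5)*p(U(7, -8)) = (-4 - 5)*(-3 - (-8 + 7)²) = -9*(-3 - 1*(-1)²) = -9*(-3 - 1*1) = -9*(-3 - 1) = -9*(-4) = 36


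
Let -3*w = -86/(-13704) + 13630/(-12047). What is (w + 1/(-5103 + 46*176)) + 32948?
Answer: 24420707472928007/741180929076 ≈ 32948.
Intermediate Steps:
w = 92874739/247638132 (w = -(-86/(-13704) + 13630/(-12047))/3 = -(-86*(-1/13704) + 13630*(-1/12047))/3 = -(43/6852 - 13630/12047)/3 = -1/3*(-92874739/82546044) = 92874739/247638132 ≈ 0.37504)
(w + 1/(-5103 + 46*176)) + 32948 = (92874739/247638132 + 1/(-5103 + 46*176)) + 32948 = (92874739/247638132 + 1/(-5103 + 8096)) + 32948 = (92874739/247638132 + 1/2993) + 32948 = 278221731959/741180929076 + 32948 = 24420707472928007/741180929076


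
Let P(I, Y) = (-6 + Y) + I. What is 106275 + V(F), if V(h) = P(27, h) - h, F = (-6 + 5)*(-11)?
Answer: 106296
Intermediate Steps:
P(I, Y) = -6 + I + Y
F = 11 (F = -1*(-11) = 11)
V(h) = 21 (V(h) = (-6 + 27 + h) - h = (21 + h) - h = 21)
106275 + V(F) = 106275 + 21 = 106296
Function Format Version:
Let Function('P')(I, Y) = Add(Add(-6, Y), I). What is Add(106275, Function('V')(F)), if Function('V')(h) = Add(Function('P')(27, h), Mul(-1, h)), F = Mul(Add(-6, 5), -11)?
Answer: 106296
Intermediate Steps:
Function('P')(I, Y) = Add(-6, I, Y)
F = 11 (F = Mul(-1, -11) = 11)
Function('V')(h) = 21 (Function('V')(h) = Add(Add(-6, 27, h), Mul(-1, h)) = Add(Add(21, h), Mul(-1, h)) = 21)
Add(106275, Function('V')(F)) = Add(106275, 21) = 106296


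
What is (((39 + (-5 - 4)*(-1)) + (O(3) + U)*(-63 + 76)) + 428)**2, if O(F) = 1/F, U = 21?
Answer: 5107600/9 ≈ 5.6751e+5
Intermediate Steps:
(((39 + (-5 - 4)*(-1)) + (O(3) + U)*(-63 + 76)) + 428)**2 = (((39 + (-5 - 4)*(-1)) + (1/3 + 21)*(-63 + 76)) + 428)**2 = (((39 - 9*(-1)) + (1/3 + 21)*13) + 428)**2 = (((39 + 9) + (64/3)*13) + 428)**2 = ((48 + 832/3) + 428)**2 = (976/3 + 428)**2 = (2260/3)**2 = 5107600/9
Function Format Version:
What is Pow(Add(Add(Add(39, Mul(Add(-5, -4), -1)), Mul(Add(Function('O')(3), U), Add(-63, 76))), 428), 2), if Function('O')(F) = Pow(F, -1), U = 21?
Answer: Rational(5107600, 9) ≈ 5.6751e+5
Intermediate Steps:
Pow(Add(Add(Add(39, Mul(Add(-5, -4), -1)), Mul(Add(Function('O')(3), U), Add(-63, 76))), 428), 2) = Pow(Add(Add(Add(39, Mul(Add(-5, -4), -1)), Mul(Add(Pow(3, -1), 21), Add(-63, 76))), 428), 2) = Pow(Add(Add(Add(39, Mul(-9, -1)), Mul(Add(Rational(1, 3), 21), 13)), 428), 2) = Pow(Add(Add(Add(39, 9), Mul(Rational(64, 3), 13)), 428), 2) = Pow(Add(Add(48, Rational(832, 3)), 428), 2) = Pow(Add(Rational(976, 3), 428), 2) = Pow(Rational(2260, 3), 2) = Rational(5107600, 9)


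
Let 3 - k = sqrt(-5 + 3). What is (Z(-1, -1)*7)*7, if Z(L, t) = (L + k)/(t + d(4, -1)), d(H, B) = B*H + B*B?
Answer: -49/2 + 49*I*sqrt(2)/4 ≈ -24.5 + 17.324*I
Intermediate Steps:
d(H, B) = B**2 + B*H (d(H, B) = B*H + B**2 = B**2 + B*H)
k = 3 - I*sqrt(2) (k = 3 - sqrt(-5 + 3) = 3 - sqrt(-2) = 3 - I*sqrt(2) ≈ 3.0 - 1.4142*I)
Z(L, t) = (3 + L - I*sqrt(2))/(-3 + t) (Z(L, t) = (L + (3 - I*sqrt(2)))/(t - (-1 + 4)) = (3 + L - I*sqrt(2))/(t - 1*3) = (3 + L - I*sqrt(2))/(t - 3) = (3 + L - I*sqrt(2))/(-3 + t))
(Z(-1, -1)*7)*7 = (((3 - 1 - I*sqrt(2))/(-3 - 1))*7)*7 = (((2 - I*sqrt(2))/(-4))*7)*7 = (-(2 - I*sqrt(2))/4*7)*7 = ((-1/2 + I*sqrt(2)/4)*7)*7 = (-7/2 + 7*I*sqrt(2)/4)*7 = -49/2 + 49*I*sqrt(2)/4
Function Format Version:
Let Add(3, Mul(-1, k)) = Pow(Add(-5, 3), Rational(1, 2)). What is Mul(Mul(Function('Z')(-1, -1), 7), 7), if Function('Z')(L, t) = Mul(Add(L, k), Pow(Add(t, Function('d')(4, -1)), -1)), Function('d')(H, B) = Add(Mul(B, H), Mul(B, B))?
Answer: Add(Rational(-49, 2), Mul(Rational(49, 4), I, Pow(2, Rational(1, 2)))) ≈ Add(-24.500, Mul(17.324, I))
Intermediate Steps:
Function('d')(H, B) = Add(Pow(B, 2), Mul(B, H)) (Function('d')(H, B) = Add(Mul(B, H), Pow(B, 2)) = Add(Pow(B, 2), Mul(B, H)))
k = Add(3, Mul(-1, I, Pow(2, Rational(1, 2)))) (k = Add(3, Mul(-1, Pow(Add(-5, 3), Rational(1, 2)))) = Add(3, Mul(-1, Pow(-2, Rational(1, 2)))) = Add(3, Mul(-1, Mul(I, Pow(2, Rational(1, 2))))) = Add(3, Mul(-1, I, Pow(2, Rational(1, 2)))) ≈ Add(3.0000, Mul(-1.4142, I)))
Function('Z')(L, t) = Mul(Pow(Add(-3, t), -1), Add(3, L, Mul(-1, I, Pow(2, Rational(1, 2))))) (Function('Z')(L, t) = Mul(Add(L, Add(3, Mul(-1, I, Pow(2, Rational(1, 2))))), Pow(Add(t, Mul(-1, Add(-1, 4))), -1)) = Mul(Add(3, L, Mul(-1, I, Pow(2, Rational(1, 2)))), Pow(Add(t, Mul(-1, 3)), -1)) = Mul(Add(3, L, Mul(-1, I, Pow(2, Rational(1, 2)))), Pow(Add(t, -3), -1)) = Mul(Add(3, L, Mul(-1, I, Pow(2, Rational(1, 2)))), Pow(Add(-3, t), -1)) = Mul(Pow(Add(-3, t), -1), Add(3, L, Mul(-1, I, Pow(2, Rational(1, 2))))))
Mul(Mul(Function('Z')(-1, -1), 7), 7) = Mul(Mul(Mul(Pow(Add(-3, -1), -1), Add(3, -1, Mul(-1, I, Pow(2, Rational(1, 2))))), 7), 7) = Mul(Mul(Mul(Pow(-4, -1), Add(2, Mul(-1, I, Pow(2, Rational(1, 2))))), 7), 7) = Mul(Mul(Mul(Rational(-1, 4), Add(2, Mul(-1, I, Pow(2, Rational(1, 2))))), 7), 7) = Mul(Mul(Add(Rational(-1, 2), Mul(Rational(1, 4), I, Pow(2, Rational(1, 2)))), 7), 7) = Mul(Add(Rational(-7, 2), Mul(Rational(7, 4), I, Pow(2, Rational(1, 2)))), 7) = Add(Rational(-49, 2), Mul(Rational(49, 4), I, Pow(2, Rational(1, 2))))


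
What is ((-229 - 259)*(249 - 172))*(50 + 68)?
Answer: -4433968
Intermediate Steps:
((-229 - 259)*(249 - 172))*(50 + 68) = -488*77*118 = -37576*118 = -4433968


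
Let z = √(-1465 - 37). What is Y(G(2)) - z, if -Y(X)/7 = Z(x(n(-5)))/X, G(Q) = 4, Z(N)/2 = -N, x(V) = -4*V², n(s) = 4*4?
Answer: -3584 - I*√1502 ≈ -3584.0 - 38.756*I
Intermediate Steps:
n(s) = 16
Z(N) = -2*N (Z(N) = 2*(-N) = -2*N)
z = I*√1502 (z = √(-1502) = I*√1502 ≈ 38.756*I)
Y(X) = -14336/X (Y(X) = -7*(-(-8)*16²)/X = -7*(-(-8)*256)/X = -7*(-2*(-1024))/X = -14336/X)
Y(G(2)) - z = -14336/4 - I*√1502 = -14336*¼ - I*√1502 = -3584 - I*√1502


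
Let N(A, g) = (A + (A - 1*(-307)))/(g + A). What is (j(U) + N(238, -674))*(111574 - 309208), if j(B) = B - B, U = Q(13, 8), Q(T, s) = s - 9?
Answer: 77373711/218 ≈ 3.5493e+5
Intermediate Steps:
N(A, g) = (307 + 2*A)/(A + g) (N(A, g) = (A + (A + 307))/(A + g) = (A + (307 + A))/(A + g) = (307 + 2*A)/(A + g))
Q(T, s) = -9 + s
U = -1 (U = -9 + 8 = -1)
j(B) = 0
(j(U) + N(238, -674))*(111574 - 309208) = (0 + (307 + 2*238)/(238 - 674))*(111574 - 309208) = (0 + (307 + 476)/(-436))*(-197634) = (0 - 1/436*783)*(-197634) = (0 - 783/436)*(-197634) = -783/436*(-197634) = 77373711/218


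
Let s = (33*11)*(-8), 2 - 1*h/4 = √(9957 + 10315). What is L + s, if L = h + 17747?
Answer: 14851 - 16*√1267 ≈ 14281.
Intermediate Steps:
h = 8 - 16*√1267 (h = 8 - 4*√(9957 + 10315) = 8 - 16*√1267 ≈ -561.52)
L = 17755 - 16*√1267 (L = (8 - 16*√1267) + 17747 = 17755 - 16*√1267 ≈ 17185.)
s = -2904 (s = 363*(-8) = -2904)
L + s = (17755 - 16*√1267) - 2904 = 14851 - 16*√1267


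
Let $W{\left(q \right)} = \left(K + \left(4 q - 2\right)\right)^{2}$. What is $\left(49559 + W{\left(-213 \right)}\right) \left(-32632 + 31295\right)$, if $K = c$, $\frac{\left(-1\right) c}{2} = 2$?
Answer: $-1050511651$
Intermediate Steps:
$c = -4$ ($c = \left(-2\right) 2 = -4$)
$K = -4$
$W{\left(q \right)} = \left(-6 + 4 q\right)^{2}$ ($W{\left(q \right)} = \left(-4 + \left(4 q - 2\right)\right)^{2} = \left(-4 + \left(-2 + 4 q\right)\right)^{2} = \left(-6 + 4 q\right)^{2}$)
$\left(49559 + W{\left(-213 \right)}\right) \left(-32632 + 31295\right) = \left(49559 + 4 \left(-3 + 2 \left(-213\right)\right)^{2}\right) \left(-32632 + 31295\right) = \left(49559 + 4 \left(-3 - 426\right)^{2}\right) \left(-1337\right) = \left(49559 + 4 \left(-429\right)^{2}\right) \left(-1337\right) = \left(49559 + 4 \cdot 184041\right) \left(-1337\right) = \left(49559 + 736164\right) \left(-1337\right) = 785723 \left(-1337\right) = -1050511651$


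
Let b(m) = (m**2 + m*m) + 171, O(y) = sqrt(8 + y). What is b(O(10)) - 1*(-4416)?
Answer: 4623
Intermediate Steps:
b(m) = 171 + 2*m**2 (b(m) = (m**2 + m**2) + 171 = 2*m**2 + 171 = 171 + 2*m**2)
b(O(10)) - 1*(-4416) = (171 + 2*(sqrt(8 + 10))**2) - 1*(-4416) = (171 + 2*(sqrt(18))**2) + 4416 = (171 + 2*(3*sqrt(2))**2) + 4416 = (171 + 2*18) + 4416 = (171 + 36) + 4416 = 207 + 4416 = 4623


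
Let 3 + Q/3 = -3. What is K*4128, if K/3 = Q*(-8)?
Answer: 1783296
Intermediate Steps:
Q = -18 (Q = -9 + 3*(-3) = -9 - 9 = -18)
K = 432 (K = 3*(-18*(-8)) = 3*144 = 432)
K*4128 = 432*4128 = 1783296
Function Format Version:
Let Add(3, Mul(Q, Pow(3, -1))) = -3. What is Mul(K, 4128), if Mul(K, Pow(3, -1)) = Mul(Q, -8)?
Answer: 1783296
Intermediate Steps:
Q = -18 (Q = Add(-9, Mul(3, -3)) = Add(-9, -9) = -18)
K = 432 (K = Mul(3, Mul(-18, -8)) = Mul(3, 144) = 432)
Mul(K, 4128) = Mul(432, 4128) = 1783296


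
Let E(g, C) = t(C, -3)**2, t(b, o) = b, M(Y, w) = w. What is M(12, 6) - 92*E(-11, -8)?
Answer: -5882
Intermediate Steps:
E(g, C) = C**2
M(12, 6) - 92*E(-11, -8) = 6 - 92*(-8)**2 = 6 - 92*64 = 6 - 5888 = -5882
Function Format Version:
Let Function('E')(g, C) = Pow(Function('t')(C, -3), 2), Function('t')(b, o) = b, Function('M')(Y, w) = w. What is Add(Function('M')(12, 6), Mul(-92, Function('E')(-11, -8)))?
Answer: -5882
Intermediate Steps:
Function('E')(g, C) = Pow(C, 2)
Add(Function('M')(12, 6), Mul(-92, Function('E')(-11, -8))) = Add(6, Mul(-92, Pow(-8, 2))) = Add(6, Mul(-92, 64)) = Add(6, -5888) = -5882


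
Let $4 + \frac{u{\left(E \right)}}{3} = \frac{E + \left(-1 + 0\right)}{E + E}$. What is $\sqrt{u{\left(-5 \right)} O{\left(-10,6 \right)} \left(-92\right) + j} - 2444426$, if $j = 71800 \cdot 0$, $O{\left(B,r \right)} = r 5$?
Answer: $-2444426 + 6 \sqrt{782} \approx -2.4443 \cdot 10^{6}$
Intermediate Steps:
$u{\left(E \right)} = -12 + \frac{3 \left(-1 + E\right)}{2 E}$ ($u{\left(E \right)} = -12 + 3 \frac{E + \left(-1 + 0\right)}{E + E} = -12 + 3 \frac{E - 1}{2 E} = -12 + 3 \left(-1 + E\right) \frac{1}{2 E} = -12 + 3 \frac{-1 + E}{2 E} = -12 + \frac{3 \left(-1 + E\right)}{2 E}$)
$O{\left(B,r \right)} = 5 r$
$j = 0$
$\sqrt{u{\left(-5 \right)} O{\left(-10,6 \right)} \left(-92\right) + j} - 2444426 = \sqrt{\frac{3 \left(-1 - -35\right)}{2 \left(-5\right)} 5 \cdot 6 \left(-92\right) + 0} - 2444426 = \sqrt{\frac{3}{2} \left(- \frac{1}{5}\right) \left(-1 + 35\right) 30 \left(-92\right) + 0} - 2444426 = \sqrt{\frac{3}{2} \left(- \frac{1}{5}\right) 34 \left(-2760\right) + 0} - 2444426 = \sqrt{\left(- \frac{51}{5}\right) \left(-2760\right) + 0} - 2444426 = \sqrt{28152 + 0} - 2444426 = \sqrt{28152} - 2444426 = 6 \sqrt{782} - 2444426 = -2444426 + 6 \sqrt{782}$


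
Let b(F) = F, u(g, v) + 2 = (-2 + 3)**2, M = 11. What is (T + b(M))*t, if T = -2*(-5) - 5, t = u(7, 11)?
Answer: -16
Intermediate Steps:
u(g, v) = -1 (u(g, v) = -2 + (-2 + 3)**2 = -2 + 1**2 = -2 + 1 = -1)
t = -1
T = 5 (T = 10 - 5 = 5)
(T + b(M))*t = (5 + 11)*(-1) = 16*(-1) = -16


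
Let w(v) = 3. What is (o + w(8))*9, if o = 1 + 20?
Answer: 216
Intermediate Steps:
o = 21
(o + w(8))*9 = (21 + 3)*9 = 24*9 = 216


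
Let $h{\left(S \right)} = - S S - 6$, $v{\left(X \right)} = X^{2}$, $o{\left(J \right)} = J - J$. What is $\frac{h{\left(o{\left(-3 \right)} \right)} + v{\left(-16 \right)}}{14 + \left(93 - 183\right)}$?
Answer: $- \frac{125}{38} \approx -3.2895$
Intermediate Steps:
$o{\left(J \right)} = 0$
$h{\left(S \right)} = -6 - S^{2}$ ($h{\left(S \right)} = - S^{2} - 6 = -6 - S^{2}$)
$\frac{h{\left(o{\left(-3 \right)} \right)} + v{\left(-16 \right)}}{14 + \left(93 - 183\right)} = \frac{\left(-6 - 0^{2}\right) + \left(-16\right)^{2}}{14 + \left(93 - 183\right)} = \frac{\left(-6 - 0\right) + 256}{14 - 90} = \frac{\left(-6 + 0\right) + 256}{-76} = \left(-6 + 256\right) \left(- \frac{1}{76}\right) = 250 \left(- \frac{1}{76}\right) = - \frac{125}{38}$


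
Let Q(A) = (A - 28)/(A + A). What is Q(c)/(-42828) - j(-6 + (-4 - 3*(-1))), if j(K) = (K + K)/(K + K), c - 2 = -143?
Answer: -12077665/12077496 ≈ -1.0000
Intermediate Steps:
c = -141 (c = 2 - 143 = -141)
Q(A) = (-28 + A)/(2*A) (Q(A) = (-28 + A)/((2*A)) = (-28 + A)*(1/(2*A)) = (-28 + A)/(2*A))
j(K) = 1 (j(K) = (2*K)/((2*K)) = (2*K)*(1/(2*K)) = 1)
Q(c)/(-42828) - j(-6 + (-4 - 3*(-1))) = ((1/2)*(-28 - 141)/(-141))/(-42828) - 1*1 = ((1/2)*(-1/141)*(-169))*(-1/42828) - 1 = (169/282)*(-1/42828) - 1 = -169/12077496 - 1 = -12077665/12077496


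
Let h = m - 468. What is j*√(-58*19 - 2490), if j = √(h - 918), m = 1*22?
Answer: -4*√306218 ≈ -2213.5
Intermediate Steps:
m = 22
h = -446 (h = 22 - 468 = -446)
j = 2*I*√341 (j = √(-446 - 918) = √(-1364) = 2*I*√341 ≈ 36.932*I)
j*√(-58*19 - 2490) = (2*I*√341)*√(-58*19 - 2490) = (2*I*√341)*√(-1102 - 2490) = (2*I*√341)*√(-3592) = (2*I*√341)*(2*I*√898) = -4*√306218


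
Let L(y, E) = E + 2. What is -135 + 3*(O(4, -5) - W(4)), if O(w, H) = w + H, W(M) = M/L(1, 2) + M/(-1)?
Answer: -129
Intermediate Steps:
L(y, E) = 2 + E
W(M) = -3*M/4 (W(M) = M/(2 + 2) + M/(-1) = M/4 + M*(-1) = M*(¼) - M = M/4 - M = -3*M/4)
O(w, H) = H + w
-135 + 3*(O(4, -5) - W(4)) = -135 + 3*((-5 + 4) - (-3)*4/4) = -135 + 3*(-1 - 1*(-3)) = -135 + 3*(-1 + 3) = -135 + 3*2 = -135 + 6 = -129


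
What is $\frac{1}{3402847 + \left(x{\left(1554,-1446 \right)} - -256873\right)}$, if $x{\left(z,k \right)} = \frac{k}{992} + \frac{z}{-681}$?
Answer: $\frac{112592}{412054773191} \approx 2.7325 \cdot 10^{-7}$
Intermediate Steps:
$x{\left(z,k \right)} = - \frac{z}{681} + \frac{k}{992}$ ($x{\left(z,k \right)} = k \frac{1}{992} + z \left(- \frac{1}{681}\right) = \frac{k}{992} - \frac{z}{681} = - \frac{z}{681} + \frac{k}{992}$)
$\frac{1}{3402847 + \left(x{\left(1554,-1446 \right)} - -256873\right)} = \frac{1}{3402847 + \left(\left(\left(- \frac{1}{681}\right) 1554 + \frac{1}{992} \left(-1446\right)\right) - -256873\right)} = \frac{1}{3402847 + \left(\left(- \frac{518}{227} - \frac{723}{496}\right) + 256873\right)} = \frac{1}{3402847 + \left(- \frac{421049}{112592} + 256873\right)} = \frac{1}{3402847 + \frac{28921423767}{112592}} = \frac{1}{\frac{412054773191}{112592}} = \frac{112592}{412054773191}$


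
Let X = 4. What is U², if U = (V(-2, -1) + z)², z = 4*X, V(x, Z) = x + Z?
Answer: 28561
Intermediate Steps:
V(x, Z) = Z + x
z = 16 (z = 4*4 = 16)
U = 169 (U = ((-1 - 2) + 16)² = (-3 + 16)² = 13² = 169)
U² = 169² = 28561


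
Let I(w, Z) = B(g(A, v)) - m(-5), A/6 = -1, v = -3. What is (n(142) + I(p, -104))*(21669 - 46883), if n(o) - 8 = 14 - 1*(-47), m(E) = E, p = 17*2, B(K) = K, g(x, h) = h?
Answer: -1790194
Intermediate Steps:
A = -6 (A = 6*(-1) = -6)
p = 34
I(w, Z) = 2 (I(w, Z) = -3 - 1*(-5) = -3 + 5 = 2)
n(o) = 69 (n(o) = 8 + (14 - 1*(-47)) = 8 + (14 + 47) = 8 + 61 = 69)
(n(142) + I(p, -104))*(21669 - 46883) = (69 + 2)*(21669 - 46883) = 71*(-25214) = -1790194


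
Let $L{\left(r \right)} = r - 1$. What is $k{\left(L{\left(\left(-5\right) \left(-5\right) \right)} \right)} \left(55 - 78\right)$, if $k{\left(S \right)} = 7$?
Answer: $-161$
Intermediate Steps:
$L{\left(r \right)} = -1 + r$
$k{\left(L{\left(\left(-5\right) \left(-5\right) \right)} \right)} \left(55 - 78\right) = 7 \left(55 - 78\right) = 7 \left(-23\right) = -161$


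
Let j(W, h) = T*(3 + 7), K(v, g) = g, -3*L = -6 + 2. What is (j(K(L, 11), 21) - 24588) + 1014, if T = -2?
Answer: -23594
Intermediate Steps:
L = 4/3 (L = -(-6 + 2)/3 = -1/3*(-4) = 4/3 ≈ 1.3333)
j(W, h) = -20 (j(W, h) = -2*(3 + 7) = -2*10 = -20)
(j(K(L, 11), 21) - 24588) + 1014 = (-20 - 24588) + 1014 = -24608 + 1014 = -23594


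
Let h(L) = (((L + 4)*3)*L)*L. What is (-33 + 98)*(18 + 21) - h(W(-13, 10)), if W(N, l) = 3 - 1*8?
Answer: 2610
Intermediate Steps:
W(N, l) = -5 (W(N, l) = 3 - 8 = -5)
h(L) = L**2*(12 + 3*L) (h(L) = (((4 + L)*3)*L)*L = ((12 + 3*L)*L)*L = (L*(12 + 3*L))*L = L**2*(12 + 3*L))
(-33 + 98)*(18 + 21) - h(W(-13, 10)) = (-33 + 98)*(18 + 21) - 3*(-5)**2*(4 - 5) = 65*39 - 3*25*(-1) = 2535 - 1*(-75) = 2535 + 75 = 2610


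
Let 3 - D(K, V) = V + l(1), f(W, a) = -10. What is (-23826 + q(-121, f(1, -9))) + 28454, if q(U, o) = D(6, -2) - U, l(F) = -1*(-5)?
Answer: 4749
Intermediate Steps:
l(F) = 5
D(K, V) = -2 - V (D(K, V) = 3 - (V + 5) = 3 - (5 + V) = 3 + (-5 - V) = -2 - V)
q(U, o) = -U (q(U, o) = (-2 - 1*(-2)) - U = (-2 + 2) - U = 0 - U = -U)
(-23826 + q(-121, f(1, -9))) + 28454 = (-23826 - 1*(-121)) + 28454 = (-23826 + 121) + 28454 = -23705 + 28454 = 4749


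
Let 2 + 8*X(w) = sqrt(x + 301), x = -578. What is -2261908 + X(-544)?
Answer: -9047633/4 + I*sqrt(277)/8 ≈ -2.2619e+6 + 2.0804*I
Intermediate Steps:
X(w) = -1/4 + I*sqrt(277)/8 (X(w) = -1/4 + sqrt(-578 + 301)/8 = -1/4 + sqrt(-277)/8 = -1/4 + (I*sqrt(277))/8 = -1/4 + I*sqrt(277)/8)
-2261908 + X(-544) = -2261908 + (-1/4 + I*sqrt(277)/8) = -9047633/4 + I*sqrt(277)/8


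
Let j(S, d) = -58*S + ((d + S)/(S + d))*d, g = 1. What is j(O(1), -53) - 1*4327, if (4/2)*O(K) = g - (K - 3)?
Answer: -4467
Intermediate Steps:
O(K) = 2 - K/2 (O(K) = (1 - (K - 3))/2 = (1 - (-3 + K))/2 = (1 + (3 - K))/2 = (4 - K)/2 = 2 - K/2)
j(S, d) = d - 58*S (j(S, d) = -58*S + ((S + d)/(S + d))*d = -58*S + 1*d = -58*S + d = d - 58*S)
j(O(1), -53) - 1*4327 = (-53 - 58*(2 - ½*1)) - 1*4327 = (-53 - 58*(2 - ½)) - 4327 = (-53 - 58*3/2) - 4327 = (-53 - 87) - 4327 = -140 - 4327 = -4467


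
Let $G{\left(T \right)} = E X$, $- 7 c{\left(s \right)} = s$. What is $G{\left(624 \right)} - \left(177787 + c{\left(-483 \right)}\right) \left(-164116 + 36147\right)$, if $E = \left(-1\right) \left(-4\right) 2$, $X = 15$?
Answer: $22760054584$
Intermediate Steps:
$E = 8$ ($E = 4 \cdot 2 = 8$)
$c{\left(s \right)} = - \frac{s}{7}$
$G{\left(T \right)} = 120$ ($G{\left(T \right)} = 8 \cdot 15 = 120$)
$G{\left(624 \right)} - \left(177787 + c{\left(-483 \right)}\right) \left(-164116 + 36147\right) = 120 - \left(177787 - -69\right) \left(-164116 + 36147\right) = 120 - \left(177787 + 69\right) \left(-127969\right) = 120 - 177856 \left(-127969\right) = 120 - -22760054464 = 120 + 22760054464 = 22760054584$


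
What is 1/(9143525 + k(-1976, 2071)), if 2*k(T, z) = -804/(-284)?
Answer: 142/1298380751 ≈ 1.0937e-7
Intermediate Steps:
k(T, z) = 201/142 (k(T, z) = (-804/(-284))/2 = (-804*(-1/284))/2 = (½)*(201/71) = 201/142)
1/(9143525 + k(-1976, 2071)) = 1/(9143525 + 201/142) = 1/(1298380751/142) = 142/1298380751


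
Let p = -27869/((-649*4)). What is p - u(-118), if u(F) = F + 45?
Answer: 217377/2596 ≈ 83.735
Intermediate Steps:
u(F) = 45 + F
p = 27869/2596 (p = -27869/(-2596) = -27869*(-1/2596) = 27869/2596 ≈ 10.735)
p - u(-118) = 27869/2596 - (45 - 118) = 27869/2596 - 1*(-73) = 27869/2596 + 73 = 217377/2596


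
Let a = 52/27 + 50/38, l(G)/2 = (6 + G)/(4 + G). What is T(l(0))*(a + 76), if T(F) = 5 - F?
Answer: 81302/513 ≈ 158.48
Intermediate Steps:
l(G) = 2*(6 + G)/(4 + G) (l(G) = 2*((6 + G)/(4 + G)) = 2*(6 + G)/(4 + G))
a = 1663/513 (a = 52*(1/27) + 50*(1/38) = 52/27 + 25/19 = 1663/513 ≈ 3.2417)
T(l(0))*(a + 76) = (5 - 2*(6 + 0)/(4 + 0))*(1663/513 + 76) = (5 - 2*6/4)*(40651/513) = (5 - 1*3)*(40651/513) = (5 - 3)*(40651/513) = 2*(40651/513) = 81302/513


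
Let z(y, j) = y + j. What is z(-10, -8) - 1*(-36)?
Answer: 18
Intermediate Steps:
z(y, j) = j + y
z(-10, -8) - 1*(-36) = (-8 - 10) - 1*(-36) = -18 + 36 = 18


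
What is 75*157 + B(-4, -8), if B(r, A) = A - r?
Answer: 11771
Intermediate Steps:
75*157 + B(-4, -8) = 75*157 + (-8 - 1*(-4)) = 11775 + (-8 + 4) = 11775 - 4 = 11771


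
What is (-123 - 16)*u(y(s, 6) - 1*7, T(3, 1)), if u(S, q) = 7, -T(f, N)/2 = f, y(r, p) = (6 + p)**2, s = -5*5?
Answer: -973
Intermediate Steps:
s = -25
T(f, N) = -2*f
(-123 - 16)*u(y(s, 6) - 1*7, T(3, 1)) = (-123 - 16)*7 = -139*7 = -973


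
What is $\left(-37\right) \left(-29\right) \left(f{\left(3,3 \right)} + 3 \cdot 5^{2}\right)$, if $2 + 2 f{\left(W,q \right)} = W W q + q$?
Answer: $95497$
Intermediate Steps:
$f{\left(W,q \right)} = -1 + \frac{q}{2} + \frac{q W^{2}}{2}$ ($f{\left(W,q \right)} = -1 + \frac{W W q + q}{2} = -1 + \frac{W^{2} q + q}{2} = -1 + \frac{q W^{2} + q}{2} = -1 + \frac{q + q W^{2}}{2} = -1 + \left(\frac{q}{2} + \frac{q W^{2}}{2}\right) = -1 + \frac{q}{2} + \frac{q W^{2}}{2}$)
$\left(-37\right) \left(-29\right) \left(f{\left(3,3 \right)} + 3 \cdot 5^{2}\right) = \left(-37\right) \left(-29\right) \left(\left(-1 + \frac{1}{2} \cdot 3 + \frac{1}{2} \cdot 3 \cdot 3^{2}\right) + 3 \cdot 5^{2}\right) = 1073 \left(\left(-1 + \frac{3}{2} + \frac{1}{2} \cdot 3 \cdot 9\right) + 3 \cdot 25\right) = 1073 \left(\left(-1 + \frac{3}{2} + \frac{27}{2}\right) + 75\right) = 1073 \left(14 + 75\right) = 1073 \cdot 89 = 95497$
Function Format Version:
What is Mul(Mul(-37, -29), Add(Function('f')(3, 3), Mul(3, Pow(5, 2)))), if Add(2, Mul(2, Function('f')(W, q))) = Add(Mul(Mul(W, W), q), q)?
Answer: 95497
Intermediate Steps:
Function('f')(W, q) = Add(-1, Mul(Rational(1, 2), q), Mul(Rational(1, 2), q, Pow(W, 2))) (Function('f')(W, q) = Add(-1, Mul(Rational(1, 2), Add(Mul(Mul(W, W), q), q))) = Add(-1, Mul(Rational(1, 2), Add(Mul(Pow(W, 2), q), q))) = Add(-1, Mul(Rational(1, 2), Add(Mul(q, Pow(W, 2)), q))) = Add(-1, Mul(Rational(1, 2), Add(q, Mul(q, Pow(W, 2))))) = Add(-1, Add(Mul(Rational(1, 2), q), Mul(Rational(1, 2), q, Pow(W, 2)))) = Add(-1, Mul(Rational(1, 2), q), Mul(Rational(1, 2), q, Pow(W, 2))))
Mul(Mul(-37, -29), Add(Function('f')(3, 3), Mul(3, Pow(5, 2)))) = Mul(Mul(-37, -29), Add(Add(-1, Mul(Rational(1, 2), 3), Mul(Rational(1, 2), 3, Pow(3, 2))), Mul(3, Pow(5, 2)))) = Mul(1073, Add(Add(-1, Rational(3, 2), Mul(Rational(1, 2), 3, 9)), Mul(3, 25))) = Mul(1073, Add(Add(-1, Rational(3, 2), Rational(27, 2)), 75)) = Mul(1073, Add(14, 75)) = Mul(1073, 89) = 95497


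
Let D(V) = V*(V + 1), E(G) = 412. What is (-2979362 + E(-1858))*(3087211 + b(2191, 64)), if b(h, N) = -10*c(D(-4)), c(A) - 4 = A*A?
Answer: -9192238362450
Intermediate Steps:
D(V) = V*(1 + V)
c(A) = 4 + A**2 (c(A) = 4 + A*A = 4 + A**2)
b(h, N) = -1480 (b(h, N) = -10*(4 + (-4*(1 - 4))**2) = -10*(4 + (-4*(-3))**2) = -10*(4 + 12**2) = -10*(4 + 144) = -10*148 = -1480)
(-2979362 + E(-1858))*(3087211 + b(2191, 64)) = (-2979362 + 412)*(3087211 - 1480) = -2978950*3085731 = -9192238362450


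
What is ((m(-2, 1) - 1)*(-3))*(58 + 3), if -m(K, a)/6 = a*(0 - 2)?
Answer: -2013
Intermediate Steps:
m(K, a) = 12*a (m(K, a) = -6*a*(0 - 2) = -6*a*(-2) = -(-12)*a = 12*a)
((m(-2, 1) - 1)*(-3))*(58 + 3) = ((12*1 - 1)*(-3))*(58 + 3) = ((12 - 1)*(-3))*61 = (11*(-3))*61 = -33*61 = -2013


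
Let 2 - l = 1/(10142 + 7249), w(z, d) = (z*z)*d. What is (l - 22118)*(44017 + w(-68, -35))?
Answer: 45317006499811/17391 ≈ 2.6058e+9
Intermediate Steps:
w(z, d) = d*z**2 (w(z, d) = z**2*d = d*z**2)
l = 34781/17391 (l = 2 - 1/(10142 + 7249) = 2 - 1/17391 = 34781/17391 ≈ 1.9999)
(l - 22118)*(44017 + w(-68, -35)) = (34781/17391 - 22118)*(44017 - 35*(-68)**2) = -384619357*(44017 - 35*4624)/17391 = -384619357*(44017 - 161840)/17391 = -384619357/17391*(-117823) = 45317006499811/17391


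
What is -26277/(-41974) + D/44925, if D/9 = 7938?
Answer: 1393066911/628560650 ≈ 2.2163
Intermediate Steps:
D = 71442 (D = 9*7938 = 71442)
-26277/(-41974) + D/44925 = -26277/(-41974) + 71442/44925 = -26277*(-1/41974) + 71442*(1/44925) = 26277/41974 + 23814/14975 = 1393066911/628560650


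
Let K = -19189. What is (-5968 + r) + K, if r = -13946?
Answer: -39103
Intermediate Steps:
(-5968 + r) + K = (-5968 - 13946) - 19189 = -19914 - 19189 = -39103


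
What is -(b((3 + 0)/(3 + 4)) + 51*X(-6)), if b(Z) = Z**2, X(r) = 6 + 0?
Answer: -15003/49 ≈ -306.18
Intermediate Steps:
X(r) = 6
-(b((3 + 0)/(3 + 4)) + 51*X(-6)) = -(((3 + 0)/(3 + 4))**2 + 51*6) = -((3/7)**2 + 306) = -(9/49 + 306) = -1*15003/49 = -15003/49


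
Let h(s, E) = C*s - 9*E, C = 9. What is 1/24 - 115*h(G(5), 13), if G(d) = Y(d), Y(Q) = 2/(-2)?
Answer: 347761/24 ≈ 14490.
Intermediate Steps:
Y(Q) = -1 (Y(Q) = 2*(-½) = -1)
G(d) = -1
h(s, E) = -9*E + 9*s (h(s, E) = 9*s - 9*E = -9*E + 9*s)
1/24 - 115*h(G(5), 13) = 1/24 - 115*(-9*13 + 9*(-1)) = 1/24 - 115*(-117 - 9) = 1/24 - 115*(-126) = 1/24 + 14490 = 347761/24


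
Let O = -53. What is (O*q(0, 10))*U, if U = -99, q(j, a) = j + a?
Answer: 52470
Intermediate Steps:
q(j, a) = a + j
(O*q(0, 10))*U = -53*(10 + 0)*(-99) = -53*10*(-99) = -530*(-99) = 52470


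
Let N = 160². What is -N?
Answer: -25600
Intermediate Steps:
N = 25600
-N = -1*25600 = -25600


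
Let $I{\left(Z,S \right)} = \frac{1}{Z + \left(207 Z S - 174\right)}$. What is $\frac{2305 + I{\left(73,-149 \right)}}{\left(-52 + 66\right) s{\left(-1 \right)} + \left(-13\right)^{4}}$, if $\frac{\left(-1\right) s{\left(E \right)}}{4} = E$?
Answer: $\frac{5190030199}{64435181880} \approx 0.080546$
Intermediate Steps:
$s{\left(E \right)} = - 4 E$
$I{\left(Z,S \right)} = \frac{1}{-174 + Z + 207 S Z}$ ($I{\left(Z,S \right)} = \frac{1}{Z + \left(207 S Z - 174\right)} = \frac{1}{Z + \left(-174 + 207 S Z\right)} = \frac{1}{-174 + Z + 207 S Z}$)
$\frac{2305 + I{\left(73,-149 \right)}}{\left(-52 + 66\right) s{\left(-1 \right)} + \left(-13\right)^{4}} = \frac{2305 + \frac{1}{-174 + 73 + 207 \left(-149\right) 73}}{\left(-52 + 66\right) \left(\left(-4\right) \left(-1\right)\right) + \left(-13\right)^{4}} = \frac{2305 + \frac{1}{-174 + 73 - 2251539}}{14 \cdot 4 + 28561} = \frac{2305 + \frac{1}{-2251640}}{56 + 28561} = \frac{2305 - \frac{1}{2251640}}{28617} = \frac{5190030199}{2251640} \cdot \frac{1}{28617} = \frac{5190030199}{64435181880}$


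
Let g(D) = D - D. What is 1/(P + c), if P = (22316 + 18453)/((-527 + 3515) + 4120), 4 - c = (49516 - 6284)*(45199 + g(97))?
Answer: -7108/13889338768943 ≈ -5.1176e-10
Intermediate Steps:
g(D) = 0
c = -1954043164 (c = 4 - (49516 - 6284)*(45199 + 0) = 4 - 43232*45199 = 4 - 1*1954043168 = 4 - 1954043168 = -1954043164)
P = 40769/7108 (P = 40769/(2988 + 4120) = 40769/7108 ≈ 5.7356)
1/(P + c) = 1/(40769/7108 - 1954043164) = 1/(-13889338768943/7108) = -7108/13889338768943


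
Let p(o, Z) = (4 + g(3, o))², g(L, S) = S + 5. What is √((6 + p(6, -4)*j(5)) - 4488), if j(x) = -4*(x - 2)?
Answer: 3*I*√798 ≈ 84.747*I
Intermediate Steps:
g(L, S) = 5 + S
j(x) = 8 - 4*x (j(x) = -4*(-2 + x) = 8 - 4*x)
p(o, Z) = (9 + o)² (p(o, Z) = (4 + (5 + o))² = (9 + o)²)
√((6 + p(6, -4)*j(5)) - 4488) = √((6 + (9 + 6)²*(8 - 4*5)) - 4488) = √((6 + 15²*(8 - 20)) - 4488) = √((6 + 225*(-12)) - 4488) = √((6 - 2700) - 4488) = √(-2694 - 4488) = √(-7182) = 3*I*√798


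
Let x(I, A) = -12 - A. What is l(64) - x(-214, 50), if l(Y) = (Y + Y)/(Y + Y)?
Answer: 63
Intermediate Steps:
l(Y) = 1 (l(Y) = (2*Y)/((2*Y)) = (2*Y)*(1/(2*Y)) = 1)
l(64) - x(-214, 50) = 1 - (-12 - 1*50) = 1 - (-12 - 50) = 1 - 1*(-62) = 1 + 62 = 63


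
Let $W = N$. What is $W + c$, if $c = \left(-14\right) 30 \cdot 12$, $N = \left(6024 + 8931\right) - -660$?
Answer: $10575$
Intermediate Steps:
$N = 15615$ ($N = 14955 + 660 = 15615$)
$W = 15615$
$c = -5040$ ($c = \left(-420\right) 12 = -5040$)
$W + c = 15615 - 5040 = 10575$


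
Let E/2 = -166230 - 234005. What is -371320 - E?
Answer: 429150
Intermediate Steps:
E = -800470 (E = 2*(-166230 - 234005) = 2*(-400235) = -800470)
-371320 - E = -371320 - 1*(-800470) = -371320 + 800470 = 429150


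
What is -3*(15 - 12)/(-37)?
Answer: 9/37 ≈ 0.24324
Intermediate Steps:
-3*(15 - 12)/(-37) = -3*3*(-1/37) = -9*(-1/37) = 9/37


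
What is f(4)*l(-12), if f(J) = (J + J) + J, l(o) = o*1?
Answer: -144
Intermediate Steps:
l(o) = o
f(J) = 3*J (f(J) = 2*J + J = 3*J)
f(4)*l(-12) = (3*4)*(-12) = 12*(-12) = -144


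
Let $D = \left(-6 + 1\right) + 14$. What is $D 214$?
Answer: $1926$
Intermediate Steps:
$D = 9$ ($D = -5 + 14 = 9$)
$D 214 = 9 \cdot 214 = 1926$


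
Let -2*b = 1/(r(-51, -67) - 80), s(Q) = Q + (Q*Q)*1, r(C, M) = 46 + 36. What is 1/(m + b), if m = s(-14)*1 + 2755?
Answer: 4/11747 ≈ 0.00034051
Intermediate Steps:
r(C, M) = 82
s(Q) = Q + Q² (s(Q) = Q + Q²*1 = Q + Q²)
b = -¼ (b = -1/(2*(82 - 80)) = -½/2 = -½*½ = -¼ ≈ -0.25000)
m = 2937 (m = -14*(1 - 14)*1 + 2755 = -14*(-13)*1 + 2755 = 182*1 + 2755 = 182 + 2755 = 2937)
1/(m + b) = 1/(2937 - ¼) = 1/(11747/4) = 4/11747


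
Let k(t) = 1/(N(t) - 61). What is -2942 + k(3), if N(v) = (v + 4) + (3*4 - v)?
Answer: -132391/45 ≈ -2942.0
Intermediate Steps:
N(v) = 16 (N(v) = (4 + v) + (12 - v) = 16)
k(t) = -1/45 (k(t) = 1/(16 - 61) = 1/(-45) = -1/45)
-2942 + k(3) = -2942 - 1/45 = -132391/45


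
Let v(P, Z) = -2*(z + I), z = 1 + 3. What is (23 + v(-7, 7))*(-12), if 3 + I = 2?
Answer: -204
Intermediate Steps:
I = -1 (I = -3 + 2 = -1)
z = 4
v(P, Z) = -6 (v(P, Z) = -2*(4 - 1) = -2*3 = -6)
(23 + v(-7, 7))*(-12) = (23 - 6)*(-12) = 17*(-12) = -204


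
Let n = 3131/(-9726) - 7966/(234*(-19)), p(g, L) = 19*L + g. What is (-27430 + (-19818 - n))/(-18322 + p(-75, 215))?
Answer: 340525322383/103146097392 ≈ 3.3014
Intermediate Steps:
p(g, L) = g + 19*L
n = 10592815/7206966 (n = 3131*(-1/9726) - 7966/(-4446) = -3131/9726 - 7966*(-1/4446) = -3131/9726 + 3983/2223 = 10592815/7206966 ≈ 1.4698)
(-27430 + (-19818 - n))/(-18322 + p(-75, 215)) = (-27430 + (-19818 - 1*10592815/7206966))/(-18322 + (-75 + 19*215)) = (-27430 + (-19818 - 10592815/7206966))/(-18322 + (-75 + 4085)) = (-27430 - 142838245003/7206966)/(-18322 + 4010) = -340525322383/7206966/(-14312) = -340525322383/7206966*(-1/14312) = 340525322383/103146097392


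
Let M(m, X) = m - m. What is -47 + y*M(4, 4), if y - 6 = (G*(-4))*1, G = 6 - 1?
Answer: -47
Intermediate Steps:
M(m, X) = 0
G = 5
y = -14 (y = 6 + (5*(-4))*1 = 6 - 20*1 = 6 - 20 = -14)
-47 + y*M(4, 4) = -47 - 14*0 = -47 + 0 = -47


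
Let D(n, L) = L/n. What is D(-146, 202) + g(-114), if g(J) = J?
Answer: -8423/73 ≈ -115.38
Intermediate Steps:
D(-146, 202) + g(-114) = 202/(-146) - 114 = 202*(-1/146) - 114 = -101/73 - 114 = -8423/73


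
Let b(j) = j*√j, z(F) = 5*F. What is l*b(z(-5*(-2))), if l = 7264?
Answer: 1816000*√2 ≈ 2.5682e+6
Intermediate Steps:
b(j) = j^(3/2)
l*b(z(-5*(-2))) = 7264*(5*(-5*(-2)))^(3/2) = 7264*(5*10)^(3/2) = 7264*50^(3/2) = 7264*(250*√2) = 1816000*√2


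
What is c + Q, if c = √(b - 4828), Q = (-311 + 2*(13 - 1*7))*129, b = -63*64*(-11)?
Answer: -38571 + 2*√9881 ≈ -38372.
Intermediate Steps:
b = 44352 (b = -4032*(-11) = 44352)
Q = -38571 (Q = (-311 + 2*(13 - 7))*129 = (-311 + 2*6)*129 = (-311 + 12)*129 = -299*129 = -38571)
c = 2*√9881 (c = √(44352 - 4828) = √39524 = 2*√9881 ≈ 198.81)
c + Q = 2*√9881 - 38571 = -38571 + 2*√9881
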